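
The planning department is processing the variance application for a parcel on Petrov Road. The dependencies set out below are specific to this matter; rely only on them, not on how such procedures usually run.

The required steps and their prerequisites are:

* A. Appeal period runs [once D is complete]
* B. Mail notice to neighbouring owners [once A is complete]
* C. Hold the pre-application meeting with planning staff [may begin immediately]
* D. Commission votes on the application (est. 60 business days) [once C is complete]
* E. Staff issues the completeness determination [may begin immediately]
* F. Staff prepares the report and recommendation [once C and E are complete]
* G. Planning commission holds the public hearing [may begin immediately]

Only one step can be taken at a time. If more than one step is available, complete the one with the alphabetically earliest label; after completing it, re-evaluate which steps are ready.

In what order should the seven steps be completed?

C → D → A → B → E → F → G

C, E and G have no prerequisites; C has the earlier label, so C is first.
D, E and G are all available; D has the earlier label → D.
Now A, E and G have their prerequisites met. A has the earlier label, so A next.
B, E and G are all available; B has the earlier label → B.
Now E and G have their prerequisites met. E has the earlier label, so E next.
F now also ready, so the ready set is {F, G}; F has the earlier label → F.
That leaves G as the only ready step → G.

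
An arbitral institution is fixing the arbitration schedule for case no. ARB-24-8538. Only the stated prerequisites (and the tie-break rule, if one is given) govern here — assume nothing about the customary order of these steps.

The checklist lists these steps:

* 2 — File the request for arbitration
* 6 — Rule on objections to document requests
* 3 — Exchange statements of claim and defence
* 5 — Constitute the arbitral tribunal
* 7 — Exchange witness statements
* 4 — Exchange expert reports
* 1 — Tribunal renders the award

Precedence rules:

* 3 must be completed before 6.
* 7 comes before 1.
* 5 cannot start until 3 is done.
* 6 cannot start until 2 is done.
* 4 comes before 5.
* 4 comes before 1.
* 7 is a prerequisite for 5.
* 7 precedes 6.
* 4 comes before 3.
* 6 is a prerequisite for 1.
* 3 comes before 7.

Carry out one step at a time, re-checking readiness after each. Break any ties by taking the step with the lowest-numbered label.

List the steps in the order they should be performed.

2 4 3 7 5 6 1

2 and 4 have no prerequisites; 2 has the earlier label, so 2 is first.
Next only 4 has its prerequisites met → 4.
That leaves 3 as the only ready step → 3.
7 needed 3, now all done → 7.
5 and 6 are both available; 5 has the earlier label → 5.
Next only 6 has its prerequisites met → 6.
1 is the only step now ready → 1.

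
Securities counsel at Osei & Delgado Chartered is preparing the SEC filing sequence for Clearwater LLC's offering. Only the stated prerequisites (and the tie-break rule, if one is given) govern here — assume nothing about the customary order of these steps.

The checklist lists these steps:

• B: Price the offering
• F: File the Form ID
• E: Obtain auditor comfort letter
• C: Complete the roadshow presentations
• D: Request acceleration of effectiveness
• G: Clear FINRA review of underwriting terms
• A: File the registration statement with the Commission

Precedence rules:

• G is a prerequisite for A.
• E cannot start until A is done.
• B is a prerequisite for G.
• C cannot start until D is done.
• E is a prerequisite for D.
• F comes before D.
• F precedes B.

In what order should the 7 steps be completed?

F is the only step with nothing outstanding, so it goes first.
B needed F, now all done → B.
G needed B, now all done → G.
A is the only step now ready → A.
Next only E has its prerequisites met → E.
D needed F and E, now all done → D.
That leaves C as the only ready step → C.

F, B, G, A, E, D, C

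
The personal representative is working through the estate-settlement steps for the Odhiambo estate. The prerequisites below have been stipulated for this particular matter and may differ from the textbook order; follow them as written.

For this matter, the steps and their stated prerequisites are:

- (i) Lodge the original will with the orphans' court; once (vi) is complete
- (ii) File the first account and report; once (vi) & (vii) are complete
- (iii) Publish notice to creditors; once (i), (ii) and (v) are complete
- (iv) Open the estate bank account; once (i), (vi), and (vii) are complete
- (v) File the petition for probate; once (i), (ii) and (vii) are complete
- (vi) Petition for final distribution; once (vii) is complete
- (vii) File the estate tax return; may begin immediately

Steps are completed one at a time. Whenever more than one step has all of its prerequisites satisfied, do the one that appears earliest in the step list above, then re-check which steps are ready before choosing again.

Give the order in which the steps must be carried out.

(vii), (vi), (i), (ii), (iv), (v), (iii)

(vii) has no prerequisites → (vii) first.
(vi) needed (vii), now all done → (vi).
(i) and (ii) are both available; (i) is listed earlier → (i).
(iv) now also ready, so the ready set is {(ii), (iv)}; (ii) is listed earlier → (ii).
Ready: (iv) and (v). (iv) is listed earlier → (iv).
Next only (v) has its prerequisites met → (v).
(iii) is the only step now ready → (iii).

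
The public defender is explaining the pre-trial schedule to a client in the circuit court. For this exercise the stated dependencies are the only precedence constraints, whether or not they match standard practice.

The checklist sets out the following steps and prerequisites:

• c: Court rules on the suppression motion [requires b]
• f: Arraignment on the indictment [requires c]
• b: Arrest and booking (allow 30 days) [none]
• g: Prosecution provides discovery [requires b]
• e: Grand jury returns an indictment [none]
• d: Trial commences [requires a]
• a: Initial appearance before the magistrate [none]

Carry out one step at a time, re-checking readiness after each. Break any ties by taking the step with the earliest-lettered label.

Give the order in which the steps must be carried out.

a → b → c → d → e → f → g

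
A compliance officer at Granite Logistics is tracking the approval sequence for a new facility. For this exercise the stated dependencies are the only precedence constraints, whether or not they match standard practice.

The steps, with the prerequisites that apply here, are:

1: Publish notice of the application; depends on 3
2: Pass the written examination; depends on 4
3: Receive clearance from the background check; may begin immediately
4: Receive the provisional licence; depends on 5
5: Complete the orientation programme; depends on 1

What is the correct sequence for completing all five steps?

3 is the only step with nothing outstanding, so it goes first.
Next only 1 has its prerequisites met → 1.
5 is the only step now ready → 5.
That leaves 4 as the only ready step → 4.
Next only 2 has its prerequisites met → 2.

3 1 5 4 2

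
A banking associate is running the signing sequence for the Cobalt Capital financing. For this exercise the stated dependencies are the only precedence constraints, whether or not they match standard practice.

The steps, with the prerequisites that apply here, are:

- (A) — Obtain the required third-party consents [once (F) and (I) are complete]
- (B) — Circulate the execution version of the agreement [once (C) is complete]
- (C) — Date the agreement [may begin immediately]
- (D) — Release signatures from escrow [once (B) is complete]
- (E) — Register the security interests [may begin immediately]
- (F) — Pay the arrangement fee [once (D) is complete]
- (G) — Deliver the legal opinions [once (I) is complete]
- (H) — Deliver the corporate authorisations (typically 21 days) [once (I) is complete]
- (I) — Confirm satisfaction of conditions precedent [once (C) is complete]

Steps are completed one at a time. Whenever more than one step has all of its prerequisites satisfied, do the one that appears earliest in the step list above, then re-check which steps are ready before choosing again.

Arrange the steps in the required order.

Nothing is required for (C) and (E). (C) is listed earlier → (C) first.
Now (B), (E) and (I) have their prerequisites met. (B) is listed earlier, so (B) next.
Now (D), (E) and (I) have their prerequisites met. (D) is listed earlier, so (D) next.
(F) now also ready, so the ready set is {(E), (F), (I)}; (E) is listed earlier → (E).
Now (F) and (I) have their prerequisites met. (F) is listed earlier, so (F) next.
That leaves (I) as the only ready step → (I).
Now (A), (G) and (H) have their prerequisites met. (A) is listed earlier, so (A) next.
(G) and (H) are both available; (G) is listed earlier → (G).
(H) needed (I), now all done → (H).

(C) → (B) → (D) → (E) → (F) → (I) → (A) → (G) → (H)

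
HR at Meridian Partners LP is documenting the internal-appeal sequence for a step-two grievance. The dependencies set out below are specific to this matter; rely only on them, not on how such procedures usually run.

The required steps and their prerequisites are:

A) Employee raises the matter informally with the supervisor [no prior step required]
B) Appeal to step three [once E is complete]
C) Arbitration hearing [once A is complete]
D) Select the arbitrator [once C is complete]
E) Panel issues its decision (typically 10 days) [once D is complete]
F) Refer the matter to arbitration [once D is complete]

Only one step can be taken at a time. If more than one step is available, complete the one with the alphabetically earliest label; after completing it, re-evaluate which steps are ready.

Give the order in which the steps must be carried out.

A, C, D, E, B, F

A has no prerequisites → A first.
C needed A, now all done → C.
D needed C, now all done → D.
Ready: E and F. E has the earlier label → E.
Now B and F have their prerequisites met. B has the earlier label, so B next.
F is the only step now ready → F.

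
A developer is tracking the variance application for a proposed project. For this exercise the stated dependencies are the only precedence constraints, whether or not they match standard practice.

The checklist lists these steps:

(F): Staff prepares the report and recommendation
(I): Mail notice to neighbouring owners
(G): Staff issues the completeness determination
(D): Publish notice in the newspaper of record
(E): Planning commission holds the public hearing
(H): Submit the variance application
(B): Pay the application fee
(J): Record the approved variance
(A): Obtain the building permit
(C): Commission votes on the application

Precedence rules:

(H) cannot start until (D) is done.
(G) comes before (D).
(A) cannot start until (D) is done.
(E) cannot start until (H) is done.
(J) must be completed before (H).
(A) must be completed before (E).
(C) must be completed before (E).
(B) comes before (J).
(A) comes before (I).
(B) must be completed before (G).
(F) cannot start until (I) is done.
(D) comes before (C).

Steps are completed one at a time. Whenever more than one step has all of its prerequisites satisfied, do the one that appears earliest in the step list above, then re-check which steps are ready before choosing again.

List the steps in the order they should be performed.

(B) is the only step with nothing outstanding, so it goes first.
(G) and (J) are both available; (G) is listed earlier → (G).
Ready: (D) and (J). (D) is listed earlier → (D).
(A) and (C) now also ready, so the ready set is {(J), (A), (C)}; (J) is listed earlier → (J).
(H) now also ready, so the ready set is {(H), (A), (C)}; (H) is listed earlier → (H).
(A) and (C) are both available; (A) is listed earlier → (A).
(I) now also ready, so the ready set is {(I), (C)}; (I) is listed earlier → (I).
(F) and (C) are both available; (F) is listed earlier → (F).
(C) needed (D), now all done → (C).
(E) needed (H), (A) and (C), now all done → (E).

(B), (G), (D), (J), (H), (A), (I), (F), (C), (E)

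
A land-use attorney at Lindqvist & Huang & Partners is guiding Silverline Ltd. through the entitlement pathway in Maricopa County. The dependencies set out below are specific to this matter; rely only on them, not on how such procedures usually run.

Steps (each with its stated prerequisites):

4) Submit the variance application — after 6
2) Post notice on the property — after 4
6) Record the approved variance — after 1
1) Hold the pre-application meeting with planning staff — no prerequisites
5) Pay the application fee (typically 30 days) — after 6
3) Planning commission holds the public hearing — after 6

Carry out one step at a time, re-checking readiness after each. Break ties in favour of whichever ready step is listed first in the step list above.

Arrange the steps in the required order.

1 → 6 → 4 → 2 → 5 → 3

1 is the only step with nothing outstanding, so it goes first.
6 needed 1, now all done → 6.
Now 4, 5 and 3 have their prerequisites met. 4 is listed earlier, so 4 next.
Ready: 2, 5 and 3. 2 is listed earlier → 2.
Now 5 and 3 have their prerequisites met. 5 is listed earlier, so 5 next.
3 is the only step now ready → 3.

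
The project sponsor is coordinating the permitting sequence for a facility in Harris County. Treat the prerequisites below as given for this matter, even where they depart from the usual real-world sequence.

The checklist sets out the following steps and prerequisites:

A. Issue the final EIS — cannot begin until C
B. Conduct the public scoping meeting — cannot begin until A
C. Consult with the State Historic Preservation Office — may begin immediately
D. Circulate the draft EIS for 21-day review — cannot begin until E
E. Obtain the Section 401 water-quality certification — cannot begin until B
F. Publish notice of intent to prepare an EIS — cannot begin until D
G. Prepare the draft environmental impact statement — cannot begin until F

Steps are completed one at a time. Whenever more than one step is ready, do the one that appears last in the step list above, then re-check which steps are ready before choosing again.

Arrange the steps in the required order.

C is the only step with nothing outstanding, so it goes first.
Next only A has its prerequisites met → A.
Next only B has its prerequisites met → B.
E needed B, now all done → E.
Next only D has its prerequisites met → D.
F needed D, now all done → F.
That leaves G as the only ready step → G.

C, A, B, E, D, F, G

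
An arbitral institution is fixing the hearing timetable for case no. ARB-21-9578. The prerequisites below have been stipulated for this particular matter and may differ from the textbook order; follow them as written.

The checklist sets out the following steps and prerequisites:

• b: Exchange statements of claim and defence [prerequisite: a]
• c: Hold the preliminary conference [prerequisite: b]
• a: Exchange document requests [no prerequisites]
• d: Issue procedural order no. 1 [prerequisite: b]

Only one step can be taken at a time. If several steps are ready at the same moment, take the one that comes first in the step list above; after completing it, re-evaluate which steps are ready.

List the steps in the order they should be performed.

a has no prerequisites → a first.
b is the only step now ready → b.
Now c and d have their prerequisites met. c is listed earlier, so c next.
d is the only step now ready → d.

a, b, c, d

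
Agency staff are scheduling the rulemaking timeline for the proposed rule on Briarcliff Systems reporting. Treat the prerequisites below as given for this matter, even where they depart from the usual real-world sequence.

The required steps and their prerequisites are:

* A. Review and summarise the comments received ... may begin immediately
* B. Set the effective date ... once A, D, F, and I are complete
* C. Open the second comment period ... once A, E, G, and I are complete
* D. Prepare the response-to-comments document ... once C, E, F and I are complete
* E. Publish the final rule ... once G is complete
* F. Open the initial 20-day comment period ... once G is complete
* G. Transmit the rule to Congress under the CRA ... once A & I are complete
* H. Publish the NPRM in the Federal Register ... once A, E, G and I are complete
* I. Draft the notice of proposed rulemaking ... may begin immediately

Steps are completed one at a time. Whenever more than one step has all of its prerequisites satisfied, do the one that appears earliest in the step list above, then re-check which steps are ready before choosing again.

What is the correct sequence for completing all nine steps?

A → I → G → E → C → F → D → B → H

A and I have no prerequisites; A is listed earlier, so A is first.
Next only I has its prerequisites met → I.
G is the only step now ready → G.
Ready: E and F. E is listed earlier → E.
Ready: C, F and H. C is listed earlier → C.
F and H are both available; F is listed earlier → F.
D and H are both available; D is listed earlier → D.
Ready: B and H. B is listed earlier → B.
H needed A, E, G and I, now all done → H.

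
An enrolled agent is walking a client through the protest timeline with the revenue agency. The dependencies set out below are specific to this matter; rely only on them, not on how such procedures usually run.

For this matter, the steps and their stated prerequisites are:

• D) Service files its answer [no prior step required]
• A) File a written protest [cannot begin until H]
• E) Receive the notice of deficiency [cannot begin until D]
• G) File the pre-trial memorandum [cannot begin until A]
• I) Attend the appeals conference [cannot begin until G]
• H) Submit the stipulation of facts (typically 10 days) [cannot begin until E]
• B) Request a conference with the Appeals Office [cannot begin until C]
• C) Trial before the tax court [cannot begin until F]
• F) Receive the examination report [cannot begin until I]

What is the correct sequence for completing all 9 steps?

Only D has no prerequisites, so it is first.
E needed D, now all done → E.
That leaves H as the only ready step → H.
A is the only step now ready → A.
That leaves G as the only ready step → G.
That leaves I as the only ready step → I.
Next only F has its prerequisites met → F.
That leaves C as the only ready step → C.
Next only B has its prerequisites met → B.

D → E → H → A → G → I → F → C → B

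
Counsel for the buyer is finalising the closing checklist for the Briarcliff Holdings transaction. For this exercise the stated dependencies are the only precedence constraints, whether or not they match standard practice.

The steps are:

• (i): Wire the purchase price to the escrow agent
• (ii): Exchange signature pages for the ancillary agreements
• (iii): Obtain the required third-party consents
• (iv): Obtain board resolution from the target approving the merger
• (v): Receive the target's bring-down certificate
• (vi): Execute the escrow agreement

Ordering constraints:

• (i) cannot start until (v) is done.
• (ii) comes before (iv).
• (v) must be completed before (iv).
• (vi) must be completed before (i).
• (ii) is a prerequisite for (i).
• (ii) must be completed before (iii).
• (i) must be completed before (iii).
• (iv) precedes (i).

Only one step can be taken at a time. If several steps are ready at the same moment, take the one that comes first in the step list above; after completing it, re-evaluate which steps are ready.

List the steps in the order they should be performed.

(ii), (v) and (vi) have no prerequisites; (ii) is listed earlier, so (ii) is first.
(v) and (vi) are both available; (v) is listed earlier → (v).
Ready: (iv) and (vi). (iv) is listed earlier → (iv).
That leaves (vi) as the only ready step → (vi).
(i) needed (ii), (iv), (v) and (vi), now all done → (i).
(iii) is the only step now ready → (iii).

(ii), (v), (iv), (vi), (i), (iii)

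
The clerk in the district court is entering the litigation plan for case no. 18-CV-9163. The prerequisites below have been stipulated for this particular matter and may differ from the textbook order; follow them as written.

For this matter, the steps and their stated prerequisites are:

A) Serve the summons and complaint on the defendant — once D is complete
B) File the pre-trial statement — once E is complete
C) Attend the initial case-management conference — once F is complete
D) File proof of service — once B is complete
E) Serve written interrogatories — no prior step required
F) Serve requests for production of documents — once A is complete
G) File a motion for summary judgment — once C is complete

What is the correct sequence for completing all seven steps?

E has no prerequisites → E first.
B needed E, now all done → B.
D needed B, now all done → D.
A is the only step now ready → A.
Next only F has its prerequisites met → F.
Next only C has its prerequisites met → C.
G needed C, now all done → G.

E, B, D, A, F, C, G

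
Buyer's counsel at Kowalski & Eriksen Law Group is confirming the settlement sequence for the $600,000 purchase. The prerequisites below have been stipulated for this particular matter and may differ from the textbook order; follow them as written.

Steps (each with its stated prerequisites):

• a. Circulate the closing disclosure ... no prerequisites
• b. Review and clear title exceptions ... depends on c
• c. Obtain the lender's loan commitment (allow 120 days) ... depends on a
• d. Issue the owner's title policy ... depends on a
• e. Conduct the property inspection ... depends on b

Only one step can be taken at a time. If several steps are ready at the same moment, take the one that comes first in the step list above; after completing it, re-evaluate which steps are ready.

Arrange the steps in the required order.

a c b d e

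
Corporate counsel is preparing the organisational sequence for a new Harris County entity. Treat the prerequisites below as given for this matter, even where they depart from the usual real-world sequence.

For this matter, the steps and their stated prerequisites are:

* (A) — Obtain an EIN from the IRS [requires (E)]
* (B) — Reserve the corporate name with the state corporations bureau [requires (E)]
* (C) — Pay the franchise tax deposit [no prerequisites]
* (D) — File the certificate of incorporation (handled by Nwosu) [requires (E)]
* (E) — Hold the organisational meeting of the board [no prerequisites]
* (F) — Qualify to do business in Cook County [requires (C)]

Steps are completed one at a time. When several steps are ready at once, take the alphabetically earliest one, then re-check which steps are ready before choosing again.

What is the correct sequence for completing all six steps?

(C) → (E) → (A) → (B) → (D) → (F)

Nothing is required for (C) and (E). (C) has the earlier label → (C) first.
Now (E) and (F) have their prerequisites met. (E) has the earlier label, so (E) next.
(A), (B) and (D) now also ready, so the ready set is {(A), (B), (D), (F)}; (A) has the earlier label → (A).
Now (B), (D) and (F) have their prerequisites met. (B) has the earlier label, so (B) next.
Now (D) and (F) have their prerequisites met. (D) has the earlier label, so (D) next.
Next only (F) has its prerequisites met → (F).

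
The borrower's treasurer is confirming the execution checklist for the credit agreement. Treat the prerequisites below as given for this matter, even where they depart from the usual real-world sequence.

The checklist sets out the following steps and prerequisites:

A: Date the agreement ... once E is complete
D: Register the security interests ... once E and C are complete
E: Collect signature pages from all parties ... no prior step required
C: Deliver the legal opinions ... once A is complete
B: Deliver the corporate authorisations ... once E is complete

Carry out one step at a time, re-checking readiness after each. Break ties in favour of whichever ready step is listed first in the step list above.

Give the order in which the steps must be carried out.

E is the only step with nothing outstanding, so it goes first.
Now A and B have their prerequisites met. A is listed earlier, so A next.
C now also ready, so the ready set is {C, B}; C is listed earlier → C.
D now also ready, so the ready set is {D, B}; D is listed earlier → D.
B needed E, now all done → B.

E → A → C → D → B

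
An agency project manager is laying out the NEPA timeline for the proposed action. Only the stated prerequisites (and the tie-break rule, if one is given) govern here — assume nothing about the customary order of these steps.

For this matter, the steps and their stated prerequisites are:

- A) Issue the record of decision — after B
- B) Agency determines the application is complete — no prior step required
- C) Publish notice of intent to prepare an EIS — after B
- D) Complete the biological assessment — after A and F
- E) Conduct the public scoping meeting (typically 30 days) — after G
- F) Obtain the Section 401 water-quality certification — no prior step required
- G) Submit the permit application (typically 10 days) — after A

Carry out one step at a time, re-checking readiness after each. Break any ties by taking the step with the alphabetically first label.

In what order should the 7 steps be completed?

B and F have no prerequisites; B has the earlier label, so B is first.
Ready: A, C and F. A has the earlier label → A.
Ready: C, F and G. C has the earlier label → C.
Ready: F and G. F has the earlier label → F.
D and G are both available; D has the earlier label → D.
G needed A, now all done → G.
E is the only step now ready → E.

B, A, C, F, D, G, E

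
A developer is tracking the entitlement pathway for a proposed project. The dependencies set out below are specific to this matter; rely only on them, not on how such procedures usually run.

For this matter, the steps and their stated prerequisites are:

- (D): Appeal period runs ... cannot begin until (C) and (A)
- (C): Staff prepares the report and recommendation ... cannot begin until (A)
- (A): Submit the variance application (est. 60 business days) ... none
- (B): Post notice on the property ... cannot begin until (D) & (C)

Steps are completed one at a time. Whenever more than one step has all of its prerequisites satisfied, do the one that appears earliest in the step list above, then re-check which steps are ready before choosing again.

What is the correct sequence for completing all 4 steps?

(A), (C), (D), (B)

(A) is the only step with nothing outstanding, so it goes first.
Next only (C) has its prerequisites met → (C).
(D) is the only step now ready → (D).
That leaves (B) as the only ready step → (B).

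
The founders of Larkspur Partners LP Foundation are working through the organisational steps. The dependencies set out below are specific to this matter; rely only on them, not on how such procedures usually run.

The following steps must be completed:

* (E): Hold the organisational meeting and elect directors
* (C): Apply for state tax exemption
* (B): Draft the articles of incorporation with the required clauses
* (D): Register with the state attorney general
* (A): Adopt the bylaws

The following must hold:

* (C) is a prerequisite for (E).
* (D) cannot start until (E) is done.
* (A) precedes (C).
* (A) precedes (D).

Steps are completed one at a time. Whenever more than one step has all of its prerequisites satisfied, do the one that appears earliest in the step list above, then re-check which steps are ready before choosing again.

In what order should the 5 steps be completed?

(B) and (A) have no prerequisites; (B) is listed earlier, so (B) is first.
(A) is the only step now ready → (A).
(C) is the only step now ready → (C).
(E) needed (C), now all done → (E).
That leaves (D) as the only ready step → (D).

(B), (A), (C), (E), (D)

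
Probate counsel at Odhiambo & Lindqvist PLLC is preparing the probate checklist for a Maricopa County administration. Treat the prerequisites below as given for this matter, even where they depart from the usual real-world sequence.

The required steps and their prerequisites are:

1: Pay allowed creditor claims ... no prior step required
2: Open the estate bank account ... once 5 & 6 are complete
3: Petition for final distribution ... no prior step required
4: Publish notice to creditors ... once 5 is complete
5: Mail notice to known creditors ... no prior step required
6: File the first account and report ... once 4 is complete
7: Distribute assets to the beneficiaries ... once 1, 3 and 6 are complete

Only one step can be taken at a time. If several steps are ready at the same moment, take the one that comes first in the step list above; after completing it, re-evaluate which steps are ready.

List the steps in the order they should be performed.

Nothing is required for 1, 3 and 5. 1 is listed earlier → 1 first.
3 and 5 are both available; 3 is listed earlier → 3.
That leaves 5 as the only ready step → 5.
That leaves 4 as the only ready step → 4.
6 needed 4, now all done → 6.
2 and 7 are both available; 2 is listed earlier → 2.
7 needed 1, 3 and 6, now all done → 7.

1, 3, 5, 4, 6, 2, 7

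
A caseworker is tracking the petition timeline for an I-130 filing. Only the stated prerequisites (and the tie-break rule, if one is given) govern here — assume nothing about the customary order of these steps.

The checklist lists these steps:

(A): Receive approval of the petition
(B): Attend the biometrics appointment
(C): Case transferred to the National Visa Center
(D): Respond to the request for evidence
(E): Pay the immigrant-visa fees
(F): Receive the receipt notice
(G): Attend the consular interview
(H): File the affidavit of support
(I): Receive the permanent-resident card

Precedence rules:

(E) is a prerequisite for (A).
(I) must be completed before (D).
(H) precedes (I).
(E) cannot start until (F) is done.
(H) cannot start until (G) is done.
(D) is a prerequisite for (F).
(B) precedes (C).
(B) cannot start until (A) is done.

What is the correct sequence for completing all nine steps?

(G), (H), (I), (D), (F), (E), (A), (B), (C)

(G) has no prerequisites → (G) first.
(H) needed (G), now all done → (H).
(I) needed (H), now all done → (I).
(D) needed (I), now all done → (D).
(F) is the only step now ready → (F).
(E) needed (F), now all done → (E).
Next only (A) has its prerequisites met → (A).
(B) needed (A), now all done → (B).
That leaves (C) as the only ready step → (C).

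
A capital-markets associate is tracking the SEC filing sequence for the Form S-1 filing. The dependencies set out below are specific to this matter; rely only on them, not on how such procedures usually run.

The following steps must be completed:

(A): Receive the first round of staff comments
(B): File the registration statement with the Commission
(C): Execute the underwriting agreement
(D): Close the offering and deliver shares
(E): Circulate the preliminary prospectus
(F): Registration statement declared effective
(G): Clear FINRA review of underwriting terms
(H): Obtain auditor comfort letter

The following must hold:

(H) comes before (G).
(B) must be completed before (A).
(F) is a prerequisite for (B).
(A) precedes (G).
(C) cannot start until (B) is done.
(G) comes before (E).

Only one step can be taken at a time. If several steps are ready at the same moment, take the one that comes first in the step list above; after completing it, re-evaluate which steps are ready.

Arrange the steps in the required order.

(D) → (F) → (B) → (A) → (C) → (H) → (G) → (E)

Nothing is required for (D), (F) and (H). (D) is listed earlier → (D) first.
(F) and (H) are both available; (F) is listed earlier → (F).
(B) now also ready, so the ready set is {(B), (H)}; (B) is listed earlier → (B).
(A) and (C) now also ready, so the ready set is {(A), (C), (H)}; (A) is listed earlier → (A).
Now (C) and (H) have their prerequisites met. (C) is listed earlier, so (C) next.
Next only (H) has its prerequisites met → (H).
(G) is the only step now ready → (G).
(E) needed (G), now all done → (E).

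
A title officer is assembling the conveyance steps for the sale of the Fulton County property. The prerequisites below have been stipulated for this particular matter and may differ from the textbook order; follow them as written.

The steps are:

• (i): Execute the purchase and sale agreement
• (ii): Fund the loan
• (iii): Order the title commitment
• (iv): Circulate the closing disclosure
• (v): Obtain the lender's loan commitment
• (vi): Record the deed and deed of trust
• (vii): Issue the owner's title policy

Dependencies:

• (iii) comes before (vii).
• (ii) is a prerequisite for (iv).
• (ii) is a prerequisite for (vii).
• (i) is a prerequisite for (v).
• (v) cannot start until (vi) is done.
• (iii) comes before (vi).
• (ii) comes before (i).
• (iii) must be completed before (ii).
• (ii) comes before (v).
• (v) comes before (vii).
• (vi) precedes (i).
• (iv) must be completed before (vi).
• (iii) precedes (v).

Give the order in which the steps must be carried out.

(iii) (ii) (iv) (vi) (i) (v) (vii)

(iii) is the only step with nothing outstanding, so it goes first.
(ii) needed (iii), now all done → (ii).
(iv) is the only step now ready → (iv).
(vi) needed (iii) and (iv), now all done → (vi).
(i) needed (ii) and (vi), now all done → (i).
(v) needed (i), (ii), (iii) and (vi), now all done → (v).
(vii) is the only step now ready → (vii).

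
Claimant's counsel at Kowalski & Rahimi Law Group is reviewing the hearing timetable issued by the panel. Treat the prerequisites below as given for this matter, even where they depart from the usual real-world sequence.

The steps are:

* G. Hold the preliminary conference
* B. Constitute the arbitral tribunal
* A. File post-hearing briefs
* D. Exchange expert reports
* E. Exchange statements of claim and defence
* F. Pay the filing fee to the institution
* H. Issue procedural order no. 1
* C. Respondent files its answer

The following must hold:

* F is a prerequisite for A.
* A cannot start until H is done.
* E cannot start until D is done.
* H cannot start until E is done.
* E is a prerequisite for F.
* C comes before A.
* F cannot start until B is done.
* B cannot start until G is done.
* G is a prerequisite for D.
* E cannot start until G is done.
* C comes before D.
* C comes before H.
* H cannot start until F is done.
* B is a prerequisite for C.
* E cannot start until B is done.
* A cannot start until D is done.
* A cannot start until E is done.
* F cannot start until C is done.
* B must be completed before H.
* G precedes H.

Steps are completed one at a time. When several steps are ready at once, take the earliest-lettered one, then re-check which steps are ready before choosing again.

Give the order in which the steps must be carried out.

G is the only step with nothing outstanding, so it goes first.
B is the only step now ready → B.
C is the only step now ready → C.
D needed C and G, now all done → D.
Next only E has its prerequisites met → E.
F is the only step now ready → F.
H is the only step now ready → H.
A needed C, D, E, F and H, now all done → A.

G, B, C, D, E, F, H, A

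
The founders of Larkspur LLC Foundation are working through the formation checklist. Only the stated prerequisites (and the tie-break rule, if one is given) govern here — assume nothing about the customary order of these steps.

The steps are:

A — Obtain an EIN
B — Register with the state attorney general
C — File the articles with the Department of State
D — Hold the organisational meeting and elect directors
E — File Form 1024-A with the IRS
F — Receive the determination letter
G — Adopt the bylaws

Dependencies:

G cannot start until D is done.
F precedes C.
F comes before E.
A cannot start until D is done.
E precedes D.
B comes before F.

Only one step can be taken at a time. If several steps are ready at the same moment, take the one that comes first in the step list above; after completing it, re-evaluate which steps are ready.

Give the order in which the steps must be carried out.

B → F → C → E → D → A → G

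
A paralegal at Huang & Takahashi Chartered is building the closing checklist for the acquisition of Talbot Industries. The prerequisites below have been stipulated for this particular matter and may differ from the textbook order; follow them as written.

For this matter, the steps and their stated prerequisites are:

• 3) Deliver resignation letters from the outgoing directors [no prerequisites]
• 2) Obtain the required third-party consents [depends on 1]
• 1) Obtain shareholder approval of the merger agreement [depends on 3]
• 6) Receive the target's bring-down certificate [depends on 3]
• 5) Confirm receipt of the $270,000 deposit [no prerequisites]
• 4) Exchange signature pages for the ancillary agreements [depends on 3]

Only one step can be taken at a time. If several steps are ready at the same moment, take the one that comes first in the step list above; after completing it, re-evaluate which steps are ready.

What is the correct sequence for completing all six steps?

3, 1, 2, 6, 5, 4

3 and 5 have no prerequisites; 3 is listed earlier, so 3 is first.
1, 6, 5 and 4 are all available; 1 is listed earlier → 1.
2, 6, 5 and 4 are all available; 2 is listed earlier → 2.
Ready: 6, 5 and 4. 6 is listed earlier → 6.
Now 5 and 4 have their prerequisites met. 5 is listed earlier, so 5 next.
4 needed 3, now all done → 4.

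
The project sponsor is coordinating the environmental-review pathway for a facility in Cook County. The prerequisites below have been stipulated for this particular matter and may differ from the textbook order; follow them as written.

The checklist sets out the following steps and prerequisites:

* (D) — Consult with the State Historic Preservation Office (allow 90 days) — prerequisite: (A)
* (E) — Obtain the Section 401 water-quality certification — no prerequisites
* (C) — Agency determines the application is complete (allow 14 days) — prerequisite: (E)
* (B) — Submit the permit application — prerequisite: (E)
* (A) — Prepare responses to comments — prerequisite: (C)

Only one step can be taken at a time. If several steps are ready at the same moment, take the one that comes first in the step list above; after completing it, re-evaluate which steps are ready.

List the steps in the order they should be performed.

(E), (C), (B), (A), (D)

(E) is the only step with nothing outstanding, so it goes first.
Now (C) and (B) have their prerequisites met. (C) is listed earlier, so (C) next.
(A) now also ready, so the ready set is {(B), (A)}; (B) is listed earlier → (B).
That leaves (A) as the only ready step → (A).
(D) is the only step now ready → (D).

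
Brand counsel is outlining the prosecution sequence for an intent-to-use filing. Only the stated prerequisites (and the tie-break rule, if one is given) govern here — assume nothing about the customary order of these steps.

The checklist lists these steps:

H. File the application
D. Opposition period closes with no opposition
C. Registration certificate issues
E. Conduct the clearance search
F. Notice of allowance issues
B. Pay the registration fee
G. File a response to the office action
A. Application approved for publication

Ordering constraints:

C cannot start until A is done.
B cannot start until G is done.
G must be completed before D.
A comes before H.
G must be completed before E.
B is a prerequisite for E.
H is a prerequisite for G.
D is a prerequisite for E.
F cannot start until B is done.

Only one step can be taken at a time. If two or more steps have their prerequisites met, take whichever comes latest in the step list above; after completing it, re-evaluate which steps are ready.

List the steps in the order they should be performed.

A has no prerequisites → A first.
Ready: C and H. C is listed later → C.
Next only H has its prerequisites met → H.
G is the only step now ready → G.
Now B and D have their prerequisites met. B is listed later, so B next.
Ready: F and D. F is listed later → F.
D needed G, now all done → D.
E needed G, B and D, now all done → E.

A → C → H → G → B → F → D → E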